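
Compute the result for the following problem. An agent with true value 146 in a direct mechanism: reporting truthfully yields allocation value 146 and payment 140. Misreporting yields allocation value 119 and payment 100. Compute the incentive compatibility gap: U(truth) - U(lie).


Step 1: U(truth) = value - payment = 146 - 140 = 6
Step 2: U(lie) = allocation - payment = 119 - 100 = 19
Step 3: IC gap = 6 - 19 = -13

-13


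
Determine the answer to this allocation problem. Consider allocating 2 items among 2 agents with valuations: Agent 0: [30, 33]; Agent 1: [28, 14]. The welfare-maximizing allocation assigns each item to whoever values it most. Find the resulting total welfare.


Step 1: For each item, find the maximum value among all agents.
Step 2: Item 0 -> Agent 0 (value 30)
Step 3: Item 1 -> Agent 0 (value 33)
Step 4: Total welfare = 30 + 33 = 63

63


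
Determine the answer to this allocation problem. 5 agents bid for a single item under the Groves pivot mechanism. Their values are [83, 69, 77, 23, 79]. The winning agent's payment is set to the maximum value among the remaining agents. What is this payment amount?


Step 1: The efficient winner is agent 0 with value 83
Step 2: Other agents' values: [69, 77, 23, 79]
Step 3: Pivot payment = max(others) = 79
Step 4: The winner pays 79

79


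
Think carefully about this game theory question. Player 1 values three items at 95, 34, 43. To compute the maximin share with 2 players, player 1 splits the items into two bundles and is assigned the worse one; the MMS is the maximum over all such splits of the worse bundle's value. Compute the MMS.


Step 1: Item values = 95, 34, 43
Step 2: Enumerate all 2-bundle partitions and take the smaller bundle:
  Partition 1: {95} vs {34,43} -> bundles 95, 77; min = 77
  Partition 2: {34} vs {95,43} -> bundles 34, 138; min = 34
  Partition 3: {43} vs {95,34} -> bundles 43, 129; min = 43
Step 3: MMS = max(77, 34, 43) = 77

77


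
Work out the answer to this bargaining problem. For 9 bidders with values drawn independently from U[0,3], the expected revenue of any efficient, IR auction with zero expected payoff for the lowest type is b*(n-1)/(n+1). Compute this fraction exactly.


Step 1: By Revenue Equivalence, expected revenue = b*(n-1)/(n+1)
Step 2: Substituting n = 9, b = 3
Step 3: Revenue = 3*(9-1)/(9+1) = 3*8/10
Step 4: Revenue = 24/10 = 12/5

12/5


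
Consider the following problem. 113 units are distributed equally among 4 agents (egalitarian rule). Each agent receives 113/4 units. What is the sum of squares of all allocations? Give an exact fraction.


Step 1: Each agent's share = 113/4
Step 2: Square of each share = (113/4)^2 = 12769/16
Step 3: Sum of squares = 4 * 12769/16 = 12769/4

12769/4


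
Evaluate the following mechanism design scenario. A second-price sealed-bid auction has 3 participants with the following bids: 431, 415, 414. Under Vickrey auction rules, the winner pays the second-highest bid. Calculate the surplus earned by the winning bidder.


Step 1: Sort bids in descending order: 431, 415, 414
Step 2: The winning bid is the highest: 431
Step 3: The payment equals the second-highest bid: 415
Step 4: Surplus = winner's bid - payment = 431 - 415 = 16

16


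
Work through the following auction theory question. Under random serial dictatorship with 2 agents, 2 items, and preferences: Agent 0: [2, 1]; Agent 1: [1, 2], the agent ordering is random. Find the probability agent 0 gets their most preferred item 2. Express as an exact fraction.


Step 1: Agent 0 wants item 2
Step 2: There are 2 possible orderings of agents
Step 3: In 2 orderings, agent 0 gets item 2
Step 4: Probability = 2/2 = 1

1


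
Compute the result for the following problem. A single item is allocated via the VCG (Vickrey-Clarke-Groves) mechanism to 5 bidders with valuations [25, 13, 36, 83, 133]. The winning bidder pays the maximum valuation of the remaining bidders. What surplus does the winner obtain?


Step 1: The winner is the agent with the highest value: agent 4 with value 133
Step 2: Values of other agents: [25, 13, 36, 83]
Step 3: VCG payment = max of others' values = 83
Step 4: Surplus = 133 - 83 = 50

50


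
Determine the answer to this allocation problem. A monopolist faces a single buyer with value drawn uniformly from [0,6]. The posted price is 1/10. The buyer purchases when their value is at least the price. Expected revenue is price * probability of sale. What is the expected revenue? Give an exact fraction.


Step 1: Posted price r = 1/10, value support [0,6]
Step 2: P(v >= r) = (6 - 1/10)/6 = 59/60
Step 3: Expected revenue = r * P(v >= r) = 1/10 * 59/60
Step 4: Revenue = 59/600

59/600


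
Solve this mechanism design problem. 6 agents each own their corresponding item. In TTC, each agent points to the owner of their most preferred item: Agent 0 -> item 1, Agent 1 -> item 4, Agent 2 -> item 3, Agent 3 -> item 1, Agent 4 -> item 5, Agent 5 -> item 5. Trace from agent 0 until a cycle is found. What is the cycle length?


Step 1: Trace the pointer graph from agent 0: 0 -> 1 -> 4 -> 5 -> 5
Step 2: A cycle is detected when we revisit agent 5
Step 3: The cycle is: 5 -> 5
Step 4: Cycle length = 1

1


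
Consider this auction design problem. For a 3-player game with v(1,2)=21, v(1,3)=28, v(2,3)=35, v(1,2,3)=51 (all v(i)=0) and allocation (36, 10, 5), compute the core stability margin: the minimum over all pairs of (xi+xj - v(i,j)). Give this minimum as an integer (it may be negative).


Step 1: Slack for coalition (1,2): x1+x2 - v12 = 46 - 21 = 25
Step 2: Slack for coalition (1,3): x1+x3 - v13 = 41 - 28 = 13
Step 3: Slack for coalition (2,3): x2+x3 - v23 = 15 - 35 = -20
Step 4: Minimum slack = min(25, 13, -20) = -20, attained by (2,3); coalition (2,3) can block (slack < 0), so the allocation is not in the core

-20


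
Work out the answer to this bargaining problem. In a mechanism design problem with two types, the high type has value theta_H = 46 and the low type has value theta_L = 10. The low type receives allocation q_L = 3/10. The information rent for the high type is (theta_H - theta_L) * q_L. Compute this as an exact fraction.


Step 1: theta_H - theta_L = 46 - 10 = 36
Step 2: Information rent = (theta_H - theta_L) * q_L
Step 3: = 36 * 3/10
Step 4: = 54/5

54/5


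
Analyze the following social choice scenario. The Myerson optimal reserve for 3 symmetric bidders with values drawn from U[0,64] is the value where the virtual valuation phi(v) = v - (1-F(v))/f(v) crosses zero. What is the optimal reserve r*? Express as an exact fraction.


Step 1: For U[0,64], F(v) = v/64 and f(v) = 1/64
Step 2: phi(v) = v - (1 - v/64)/(1/64) = v - (64 - v) = 2v - 64
Step 3: Set phi(r*) = 0: 2r* - 64 = 0
Step 4: r* = 64/2 = 32 (the number of bidders n = 3 does not enter)

32


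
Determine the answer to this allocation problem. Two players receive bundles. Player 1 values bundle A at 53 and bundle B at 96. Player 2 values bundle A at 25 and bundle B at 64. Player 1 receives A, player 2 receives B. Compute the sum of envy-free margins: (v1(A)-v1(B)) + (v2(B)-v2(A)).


Step 1: Player 1's margin = v1(A) - v1(B) = 53 - 96 = -43
Step 2: Player 2's margin = v2(B) - v2(A) = 64 - 25 = 39
Step 3: Total margin = -43 + 39 = -4

-4


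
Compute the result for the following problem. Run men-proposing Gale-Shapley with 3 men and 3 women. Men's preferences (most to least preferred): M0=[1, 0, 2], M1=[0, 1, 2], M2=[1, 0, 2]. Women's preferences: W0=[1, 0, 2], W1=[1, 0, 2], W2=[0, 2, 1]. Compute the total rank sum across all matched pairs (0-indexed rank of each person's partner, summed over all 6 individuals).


Step 1: Run Gale-Shapley (men propose, women hold best offer):
  M0 proposes to W1; she accepts
  M1 proposes to W0; she accepts
  M2 proposes to W1; rejected
  M2 proposes to W0; rejected
  M2 proposes to W2; she accepts
Step 2: Final matching: W0-M1, W1-M0, W2-M2
Step 3: 0-indexed ranks (man's rank of his match, then woman's): 0 + 0 + 0 + 1 + 2 + 1
Step 4: Total rank sum = 4

4


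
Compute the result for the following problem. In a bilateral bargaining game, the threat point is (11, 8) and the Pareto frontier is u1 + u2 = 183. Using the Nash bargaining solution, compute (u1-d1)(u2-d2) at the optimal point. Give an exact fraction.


Step 1: The Nash solution splits surplus symmetrically above the disagreement point
Step 2: u1 = (total + d1 - d2)/2 = (183 + 11 - 8)/2 = 93
Step 3: u2 = (total - d1 + d2)/2 = (183 - 11 + 8)/2 = 90
Step 4: Nash product = (93 - 11) * (90 - 8)
Step 5: = 82 * 82 = 6724

6724


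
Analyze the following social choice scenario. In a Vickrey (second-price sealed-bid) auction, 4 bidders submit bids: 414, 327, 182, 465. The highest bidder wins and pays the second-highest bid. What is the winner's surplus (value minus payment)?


Step 1: Sort bids in descending order: 465, 414, 327, 182
Step 2: The winning bid is the highest: 465
Step 3: The payment equals the second-highest bid: 414
Step 4: Surplus = winner's bid - payment = 465 - 414 = 51

51


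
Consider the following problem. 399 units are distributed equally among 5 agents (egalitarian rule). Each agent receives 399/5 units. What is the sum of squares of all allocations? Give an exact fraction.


Step 1: Each agent's share = 399/5
Step 2: Square of each share = (399/5)^2 = 159201/25
Step 3: Sum of squares = 5 * 159201/25 = 159201/5

159201/5


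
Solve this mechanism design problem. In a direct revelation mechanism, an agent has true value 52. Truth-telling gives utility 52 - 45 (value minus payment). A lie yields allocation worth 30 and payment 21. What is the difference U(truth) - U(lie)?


Step 1: U(truth) = value - payment = 52 - 45 = 7
Step 2: U(lie) = allocation - payment = 30 - 21 = 9
Step 3: IC gap = 7 - 9 = -2

-2


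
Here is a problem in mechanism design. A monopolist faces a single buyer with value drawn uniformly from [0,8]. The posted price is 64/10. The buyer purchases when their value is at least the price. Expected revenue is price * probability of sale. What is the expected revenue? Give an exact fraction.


Step 1: Posted price r = 32/5, value support [0,8]
Step 2: P(v >= r) = (8 - 32/5)/8 = 1/5
Step 3: Expected revenue = r * P(v >= r) = 32/5 * 1/5
Step 4: Revenue = 32/25

32/25


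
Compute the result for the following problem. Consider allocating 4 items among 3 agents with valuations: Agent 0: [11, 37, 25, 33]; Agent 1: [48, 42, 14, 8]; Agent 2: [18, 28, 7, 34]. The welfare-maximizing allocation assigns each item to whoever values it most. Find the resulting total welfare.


Step 1: For each item, find the maximum value among all agents.
Step 2: Item 0 -> Agent 1 (value 48)
Step 3: Item 1 -> Agent 1 (value 42)
Step 4: Item 2 -> Agent 0 (value 25)
Step 5: Item 3 -> Agent 2 (value 34)
Step 6: Total welfare = 48 + 42 + 25 + 34 = 149

149


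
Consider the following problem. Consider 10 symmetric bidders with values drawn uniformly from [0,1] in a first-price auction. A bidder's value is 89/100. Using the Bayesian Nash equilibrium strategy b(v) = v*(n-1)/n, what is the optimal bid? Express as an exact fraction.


Step 1: The symmetric BNE bidding function is b(v) = v * (n-1) / n
Step 2: Substitute v = 89/100 and n = 10
Step 3: b = 89/100 * 9/10
Step 4: b = 801/1000

801/1000


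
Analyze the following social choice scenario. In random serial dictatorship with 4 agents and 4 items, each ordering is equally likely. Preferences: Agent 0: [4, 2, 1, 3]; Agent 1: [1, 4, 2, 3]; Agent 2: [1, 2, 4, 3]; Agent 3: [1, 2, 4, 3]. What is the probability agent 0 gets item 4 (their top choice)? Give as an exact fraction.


Step 1: Agent 0 wants item 4
Step 2: There are 24 possible orderings of agents
Step 3: In 16 orderings, agent 0 gets item 4
Step 4: Probability = 16/24 = 2/3

2/3


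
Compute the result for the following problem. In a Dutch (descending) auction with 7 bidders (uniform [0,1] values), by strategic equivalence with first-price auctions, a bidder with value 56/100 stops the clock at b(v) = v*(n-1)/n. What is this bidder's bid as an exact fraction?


Step 1: Dutch auctions are strategically equivalent to first-price auctions
Step 2: The equilibrium bid is b(v) = v*(n-1)/n
Step 3: b = 14/25 * 6/7
Step 4: b = 12/25

12/25


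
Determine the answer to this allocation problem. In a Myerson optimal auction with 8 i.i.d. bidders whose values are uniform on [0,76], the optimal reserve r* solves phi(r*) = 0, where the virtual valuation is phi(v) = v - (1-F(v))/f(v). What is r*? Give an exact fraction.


Step 1: For U[0,76], F(v) = v/76 and f(v) = 1/76
Step 2: phi(v) = v - (1 - v/76)/(1/76) = v - (76 - v) = 2v - 76
Step 3: Set phi(r*) = 0: 2r* - 76 = 0
Step 4: r* = 76/2 = 38 (the number of bidders n = 8 does not enter)

38


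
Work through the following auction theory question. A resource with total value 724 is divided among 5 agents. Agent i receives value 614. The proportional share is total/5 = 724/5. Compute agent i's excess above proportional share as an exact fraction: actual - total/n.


Step 1: Proportional share = 724/5
Step 2: Agent's actual allocation = 614
Step 3: Excess = 614 - 724/5 = 2346/5

2346/5


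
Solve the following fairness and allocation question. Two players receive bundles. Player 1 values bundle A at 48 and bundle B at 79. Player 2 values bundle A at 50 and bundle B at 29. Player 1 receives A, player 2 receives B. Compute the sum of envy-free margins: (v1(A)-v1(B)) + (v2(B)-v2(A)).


Step 1: Player 1's margin = v1(A) - v1(B) = 48 - 79 = -31
Step 2: Player 2's margin = v2(B) - v2(A) = 29 - 50 = -21
Step 3: Total margin = -31 + -21 = -52

-52


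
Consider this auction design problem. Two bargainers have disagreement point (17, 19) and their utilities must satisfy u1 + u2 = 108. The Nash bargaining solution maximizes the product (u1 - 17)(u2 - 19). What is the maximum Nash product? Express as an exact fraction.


Step 1: The Nash solution splits surplus symmetrically above the disagreement point
Step 2: u1 = (total + d1 - d2)/2 = (108 + 17 - 19)/2 = 53
Step 3: u2 = (total - d1 + d2)/2 = (108 - 17 + 19)/2 = 55
Step 4: Nash product = (53 - 17) * (55 - 19)
Step 5: = 36 * 36 = 1296

1296


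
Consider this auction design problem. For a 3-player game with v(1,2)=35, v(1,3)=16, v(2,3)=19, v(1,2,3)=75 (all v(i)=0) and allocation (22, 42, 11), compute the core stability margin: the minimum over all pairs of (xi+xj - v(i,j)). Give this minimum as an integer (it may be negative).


Step 1: Slack for coalition (1,2): x1+x2 - v12 = 64 - 35 = 29
Step 2: Slack for coalition (1,3): x1+x3 - v13 = 33 - 16 = 17
Step 3: Slack for coalition (2,3): x2+x3 - v23 = 53 - 19 = 34
Step 4: Minimum slack = min(29, 17, 34) = 17, attained by (1,3); no pair can gain by deviating, so the allocation is in the core

17


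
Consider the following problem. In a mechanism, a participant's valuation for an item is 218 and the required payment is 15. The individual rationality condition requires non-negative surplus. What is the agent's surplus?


Step 1: Surplus = value - payment = 218 - 15 = 203
Step 2: IR is satisfied (surplus >= 0)

203


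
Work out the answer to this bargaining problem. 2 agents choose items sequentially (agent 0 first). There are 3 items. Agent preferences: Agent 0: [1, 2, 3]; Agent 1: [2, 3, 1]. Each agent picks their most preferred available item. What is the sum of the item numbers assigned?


Step 1: Agent 0 picks item 1
Step 2: Agent 1 picks item 2
Step 3: Sum = 1 + 2 = 3

3


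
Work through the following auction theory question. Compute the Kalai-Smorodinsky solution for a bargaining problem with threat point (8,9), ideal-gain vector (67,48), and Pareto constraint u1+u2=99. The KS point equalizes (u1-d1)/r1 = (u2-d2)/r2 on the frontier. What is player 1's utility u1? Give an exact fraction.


Step 1: At the KS point, (u1-d1)/r1 = (u2-d2)/r2 = t and u1+u2 = 99
Step 2: u1 = d1 + r1*t and u2 = d2 + r2*t, so (d1 + r1*t) + (d2 + r2*t) = 99
Step 3: t = (99 - 8 - 9)/(67 + 48) = 82/115
Step 4: u1 = d1 + r1*t = 8 + 67 * 82/115 = 6414/115
Step 5: (Check: u2 = d2 + r2*t = 4971/115; u1+u2 = 6414/115 + 4971/115 = 99, on the frontier.)

6414/115


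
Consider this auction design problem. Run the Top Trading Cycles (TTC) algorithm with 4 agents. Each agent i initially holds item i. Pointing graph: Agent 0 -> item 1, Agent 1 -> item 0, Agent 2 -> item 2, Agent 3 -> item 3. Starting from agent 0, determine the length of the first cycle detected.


Step 1: Trace the pointer graph from agent 0: 0 -> 1 -> 0
Step 2: A cycle is detected when we revisit agent 0
Step 3: The cycle is: 0 -> 1 -> 0
Step 4: Cycle length = 2

2


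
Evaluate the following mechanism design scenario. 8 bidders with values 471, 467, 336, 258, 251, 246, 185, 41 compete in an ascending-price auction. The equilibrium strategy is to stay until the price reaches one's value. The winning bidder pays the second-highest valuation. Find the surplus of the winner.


Step 1: Identify the highest value: 471
Step 2: Identify the second-highest value: 467
Step 3: The final price = second-highest value = 467
Step 4: Surplus = 471 - 467 = 4

4


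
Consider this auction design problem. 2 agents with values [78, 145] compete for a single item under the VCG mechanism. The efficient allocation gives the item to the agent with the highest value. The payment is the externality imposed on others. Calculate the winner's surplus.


Step 1: The winner is the agent with the highest value: agent 1 with value 145
Step 2: Values of other agents: [78]
Step 3: VCG payment = max of others' values = 78
Step 4: Surplus = 145 - 78 = 67

67


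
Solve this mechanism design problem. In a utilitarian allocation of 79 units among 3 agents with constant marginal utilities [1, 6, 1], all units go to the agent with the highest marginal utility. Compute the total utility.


Step 1: The marginal utilities are [1, 6, 1]
Step 2: The highest marginal utility is 6
Step 3: All 79 units go to that agent
Step 4: Total utility = 6 * 79 = 474

474


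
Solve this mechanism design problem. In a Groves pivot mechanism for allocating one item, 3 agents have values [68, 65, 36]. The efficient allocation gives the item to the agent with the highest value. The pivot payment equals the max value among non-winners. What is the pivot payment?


Step 1: The efficient winner is agent 0 with value 68
Step 2: Other agents' values: [65, 36]
Step 3: Pivot payment = max(others) = 65
Step 4: The winner pays 65

65


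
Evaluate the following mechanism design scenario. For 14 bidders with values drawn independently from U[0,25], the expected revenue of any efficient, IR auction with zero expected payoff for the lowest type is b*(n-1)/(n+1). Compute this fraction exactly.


Step 1: By Revenue Equivalence, expected revenue = b*(n-1)/(n+1)
Step 2: Substituting n = 14, b = 25
Step 3: Revenue = 25*(14-1)/(14+1) = 25*13/15
Step 4: Revenue = 325/15 = 65/3

65/3


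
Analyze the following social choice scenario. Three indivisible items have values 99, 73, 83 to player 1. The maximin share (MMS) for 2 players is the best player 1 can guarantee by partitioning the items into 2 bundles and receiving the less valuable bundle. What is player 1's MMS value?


Step 1: Item values = 99, 73, 83
Step 2: Enumerate all 2-bundle partitions and take the smaller bundle:
  Partition 1: {99} vs {73,83} -> bundles 99, 156; min = 99
  Partition 2: {73} vs {99,83} -> bundles 73, 182; min = 73
  Partition 3: {83} vs {99,73} -> bundles 83, 172; min = 83
Step 3: MMS = max(99, 73, 83) = 99

99


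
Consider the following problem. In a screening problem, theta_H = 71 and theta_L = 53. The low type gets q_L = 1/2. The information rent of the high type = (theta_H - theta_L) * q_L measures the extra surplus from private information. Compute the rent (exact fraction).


Step 1: theta_H - theta_L = 71 - 53 = 18
Step 2: Information rent = (theta_H - theta_L) * q_L
Step 3: = 18 * 1/2
Step 4: = 9

9


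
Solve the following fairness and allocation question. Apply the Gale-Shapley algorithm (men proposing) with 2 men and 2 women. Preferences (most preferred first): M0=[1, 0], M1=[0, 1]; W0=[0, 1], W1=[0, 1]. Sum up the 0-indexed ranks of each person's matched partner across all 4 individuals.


Step 1: Run Gale-Shapley (men propose, women hold best offer):
  M0 proposes to W1; she accepts
  M1 proposes to W0; she accepts
Step 2: Final matching: W0-M1, W1-M0
Step 3: 0-indexed ranks (man's rank of his match, then woman's): 0 + 1 + 0 + 0
Step 4: Total rank sum = 1

1


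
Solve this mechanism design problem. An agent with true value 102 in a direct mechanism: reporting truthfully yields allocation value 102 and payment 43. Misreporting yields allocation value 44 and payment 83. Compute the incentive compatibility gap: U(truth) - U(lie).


Step 1: U(truth) = value - payment = 102 - 43 = 59
Step 2: U(lie) = allocation - payment = 44 - 83 = -39
Step 3: IC gap = 59 - (-39) = 98

98


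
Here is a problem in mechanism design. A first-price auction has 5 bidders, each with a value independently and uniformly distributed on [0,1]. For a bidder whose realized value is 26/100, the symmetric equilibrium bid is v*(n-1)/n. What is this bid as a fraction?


Step 1: The symmetric BNE bidding function is b(v) = v * (n-1) / n
Step 2: Substitute v = 13/50 and n = 5
Step 3: b = 13/50 * 4/5
Step 4: b = 26/125

26/125


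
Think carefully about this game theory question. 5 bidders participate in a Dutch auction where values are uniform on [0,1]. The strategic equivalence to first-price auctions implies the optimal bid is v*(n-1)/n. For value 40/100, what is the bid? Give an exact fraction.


Step 1: Dutch auctions are strategically equivalent to first-price auctions
Step 2: The equilibrium bid is b(v) = v*(n-1)/n
Step 3: b = 2/5 * 4/5
Step 4: b = 8/25

8/25


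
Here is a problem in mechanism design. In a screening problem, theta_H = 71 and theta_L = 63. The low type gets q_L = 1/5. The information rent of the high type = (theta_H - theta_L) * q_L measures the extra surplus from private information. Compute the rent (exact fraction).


Step 1: theta_H - theta_L = 71 - 63 = 8
Step 2: Information rent = (theta_H - theta_L) * q_L
Step 3: = 8 * 1/5
Step 4: = 8/5

8/5


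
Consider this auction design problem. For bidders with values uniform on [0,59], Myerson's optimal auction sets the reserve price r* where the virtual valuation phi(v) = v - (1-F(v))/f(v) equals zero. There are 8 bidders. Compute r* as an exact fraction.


Step 1: For U[0,59], F(v) = v/59 and f(v) = 1/59
Step 2: phi(v) = v - (1 - v/59)/(1/59) = v - (59 - v) = 2v - 59
Step 3: Set phi(r*) = 0: 2r* - 59 = 0
Step 4: r* = 59/2 (the number of bidders n = 8 does not enter)

59/2


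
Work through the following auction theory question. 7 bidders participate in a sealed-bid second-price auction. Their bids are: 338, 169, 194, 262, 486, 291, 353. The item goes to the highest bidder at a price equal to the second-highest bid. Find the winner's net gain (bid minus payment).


Step 1: Sort bids in descending order: 486, 353, 338, 291, 262, 194, 169
Step 2: The winning bid is the highest: 486
Step 3: The payment equals the second-highest bid: 353
Step 4: Surplus = winner's bid - payment = 486 - 353 = 133

133


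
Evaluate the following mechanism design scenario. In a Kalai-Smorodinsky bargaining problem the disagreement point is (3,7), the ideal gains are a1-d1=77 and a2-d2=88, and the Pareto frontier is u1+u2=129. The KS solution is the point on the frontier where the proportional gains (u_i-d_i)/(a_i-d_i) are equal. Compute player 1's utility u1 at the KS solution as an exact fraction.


Step 1: At the KS point, (u1-d1)/r1 = (u2-d2)/r2 = t and u1+u2 = 129
Step 2: u1 = d1 + r1*t and u2 = d2 + r2*t, so (d1 + r1*t) + (d2 + r2*t) = 129
Step 3: t = (129 - 3 - 7)/(77 + 88) = 119/165
Step 4: u1 = d1 + r1*t = 3 + 77 * 119/165 = 878/15
Step 5: (Check: u2 = d2 + r2*t = 1057/15; u1+u2 = 878/15 + 1057/15 = 129, on the frontier.)

878/15


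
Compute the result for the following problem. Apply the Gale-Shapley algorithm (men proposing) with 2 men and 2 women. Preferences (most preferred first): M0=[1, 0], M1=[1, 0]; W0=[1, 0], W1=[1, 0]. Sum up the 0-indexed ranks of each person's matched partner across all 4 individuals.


Step 1: Run Gale-Shapley (men propose, women hold best offer):
  M0 proposes to W1; she accepts
  M1 proposes to W1; she switches from M0
  M0 proposes to W0; she accepts
Step 2: Final matching: W0-M0, W1-M1
Step 3: 0-indexed ranks (man's rank of his match, then woman's): 1 + 1 + 0 + 0
Step 4: Total rank sum = 2

2


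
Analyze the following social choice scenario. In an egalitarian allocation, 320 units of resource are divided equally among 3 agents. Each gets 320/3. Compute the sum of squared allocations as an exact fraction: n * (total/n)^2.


Step 1: Each agent's share = 320/3
Step 2: Square of each share = (320/3)^2 = 102400/9
Step 3: Sum of squares = 3 * 102400/9 = 102400/3

102400/3


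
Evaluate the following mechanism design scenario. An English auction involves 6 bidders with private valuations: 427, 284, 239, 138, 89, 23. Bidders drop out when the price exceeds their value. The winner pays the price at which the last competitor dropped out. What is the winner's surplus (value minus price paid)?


Step 1: Identify the highest value: 427
Step 2: Identify the second-highest value: 284
Step 3: The final price = second-highest value = 284
Step 4: Surplus = 427 - 284 = 143

143


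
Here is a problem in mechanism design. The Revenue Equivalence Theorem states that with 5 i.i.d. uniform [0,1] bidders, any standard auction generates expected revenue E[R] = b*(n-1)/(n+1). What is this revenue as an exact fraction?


Step 1: By Revenue Equivalence, expected revenue = b*(n-1)/(n+1)
Step 2: Substituting n = 5, b = 1
Step 3: Revenue = 1*(5-1)/(5+1) = 1*4/6
Step 4: Revenue = 4/6 = 2/3

2/3


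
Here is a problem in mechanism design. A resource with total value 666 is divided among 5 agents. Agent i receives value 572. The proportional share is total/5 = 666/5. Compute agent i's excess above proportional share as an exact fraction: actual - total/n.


Step 1: Proportional share = 666/5
Step 2: Agent's actual allocation = 572
Step 3: Excess = 572 - 666/5 = 2194/5

2194/5


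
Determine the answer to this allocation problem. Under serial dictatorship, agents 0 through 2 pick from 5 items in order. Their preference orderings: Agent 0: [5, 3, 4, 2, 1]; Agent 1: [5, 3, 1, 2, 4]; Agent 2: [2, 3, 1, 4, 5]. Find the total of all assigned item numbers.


Step 1: Agent 0 picks item 5
Step 2: Agent 1 picks item 3
Step 3: Agent 2 picks item 2
Step 4: Sum = 5 + 3 + 2 = 10

10


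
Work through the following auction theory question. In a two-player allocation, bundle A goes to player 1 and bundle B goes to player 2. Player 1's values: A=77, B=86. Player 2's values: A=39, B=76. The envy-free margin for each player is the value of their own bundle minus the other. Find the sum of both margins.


Step 1: Player 1's margin = v1(A) - v1(B) = 77 - 86 = -9
Step 2: Player 2's margin = v2(B) - v2(A) = 76 - 39 = 37
Step 3: Total margin = -9 + 37 = 28

28


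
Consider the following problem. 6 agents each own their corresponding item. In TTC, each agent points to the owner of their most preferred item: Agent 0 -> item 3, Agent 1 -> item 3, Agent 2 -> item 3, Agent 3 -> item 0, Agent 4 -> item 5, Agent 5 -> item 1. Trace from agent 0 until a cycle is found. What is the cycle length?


Step 1: Trace the pointer graph from agent 0: 0 -> 3 -> 0
Step 2: A cycle is detected when we revisit agent 0
Step 3: The cycle is: 0 -> 3 -> 0
Step 4: Cycle length = 2

2


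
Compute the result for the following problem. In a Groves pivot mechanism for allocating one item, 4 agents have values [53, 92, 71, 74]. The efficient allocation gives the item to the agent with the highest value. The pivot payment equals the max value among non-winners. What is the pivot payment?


Step 1: The efficient winner is agent 1 with value 92
Step 2: Other agents' values: [53, 71, 74]
Step 3: Pivot payment = max(others) = 74
Step 4: The winner pays 74

74


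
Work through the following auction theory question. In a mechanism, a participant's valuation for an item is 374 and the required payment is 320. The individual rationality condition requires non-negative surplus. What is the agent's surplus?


Step 1: Surplus = value - payment = 374 - 320 = 54
Step 2: IR is satisfied (surplus >= 0)

54


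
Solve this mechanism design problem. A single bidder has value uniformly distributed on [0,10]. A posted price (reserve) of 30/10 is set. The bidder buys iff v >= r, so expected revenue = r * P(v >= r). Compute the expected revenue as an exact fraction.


Step 1: Posted price r = 3, value support [0,10]
Step 2: P(v >= r) = (10 - 3)/10 = 7/10
Step 3: Expected revenue = r * P(v >= r) = 3 * 7/10
Step 4: Revenue = 21/10

21/10


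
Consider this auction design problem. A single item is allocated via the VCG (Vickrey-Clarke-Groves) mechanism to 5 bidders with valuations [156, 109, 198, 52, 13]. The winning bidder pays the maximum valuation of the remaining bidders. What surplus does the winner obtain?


Step 1: The winner is the agent with the highest value: agent 2 with value 198
Step 2: Values of other agents: [156, 109, 52, 13]
Step 3: VCG payment = max of others' values = 156
Step 4: Surplus = 198 - 156 = 42

42


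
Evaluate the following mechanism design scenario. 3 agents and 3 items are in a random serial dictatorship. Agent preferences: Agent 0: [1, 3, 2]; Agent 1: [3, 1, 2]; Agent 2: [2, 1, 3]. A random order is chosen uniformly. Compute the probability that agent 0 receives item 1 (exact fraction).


Step 1: Agent 0 wants item 1
Step 2: There are 6 possible orderings of agents
Step 3: In 6 orderings, agent 0 gets item 1
Step 4: Probability = 6/6 = 1

1


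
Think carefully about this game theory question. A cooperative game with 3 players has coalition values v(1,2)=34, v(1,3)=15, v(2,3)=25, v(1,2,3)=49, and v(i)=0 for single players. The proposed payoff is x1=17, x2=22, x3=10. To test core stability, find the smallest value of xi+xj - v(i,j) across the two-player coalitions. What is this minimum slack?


Step 1: Slack for coalition (1,2): x1+x2 - v12 = 39 - 34 = 5
Step 2: Slack for coalition (1,3): x1+x3 - v13 = 27 - 15 = 12
Step 3: Slack for coalition (2,3): x2+x3 - v23 = 32 - 25 = 7
Step 4: Minimum slack = min(5, 12, 7) = 5, attained by (1,2); no pair can gain by deviating, so the allocation is in the core

5


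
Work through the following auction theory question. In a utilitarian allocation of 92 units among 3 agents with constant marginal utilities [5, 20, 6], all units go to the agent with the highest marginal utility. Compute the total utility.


Step 1: The marginal utilities are [5, 20, 6]
Step 2: The highest marginal utility is 20
Step 3: All 92 units go to that agent
Step 4: Total utility = 20 * 92 = 1840

1840


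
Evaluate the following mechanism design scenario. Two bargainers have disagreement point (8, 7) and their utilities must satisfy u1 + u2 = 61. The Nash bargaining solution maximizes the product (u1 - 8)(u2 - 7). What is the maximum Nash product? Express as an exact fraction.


Step 1: The Nash solution splits surplus symmetrically above the disagreement point
Step 2: u1 = (total + d1 - d2)/2 = (61 + 8 - 7)/2 = 31
Step 3: u2 = (total - d1 + d2)/2 = (61 - 8 + 7)/2 = 30
Step 4: Nash product = (31 - 8) * (30 - 7)
Step 5: = 23 * 23 = 529

529


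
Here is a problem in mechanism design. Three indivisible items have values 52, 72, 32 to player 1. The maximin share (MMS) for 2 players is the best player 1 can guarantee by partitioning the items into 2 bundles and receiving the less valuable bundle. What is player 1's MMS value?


Step 1: Item values = 52, 72, 32
Step 2: Enumerate all 2-bundle partitions and take the smaller bundle:
  Partition 1: {52} vs {72,32} -> bundles 52, 104; min = 52
  Partition 2: {72} vs {52,32} -> bundles 72, 84; min = 72
  Partition 3: {32} vs {52,72} -> bundles 32, 124; min = 32
Step 3: MMS = max(52, 72, 32) = 72

72


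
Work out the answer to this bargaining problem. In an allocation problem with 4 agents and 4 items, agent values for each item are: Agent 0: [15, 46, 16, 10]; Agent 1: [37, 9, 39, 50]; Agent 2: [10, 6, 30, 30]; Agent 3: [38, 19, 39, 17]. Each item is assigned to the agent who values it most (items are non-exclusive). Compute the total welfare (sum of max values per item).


Step 1: For each item, find the maximum value among all agents.
Step 2: Item 0 -> Agent 3 (value 38)
Step 3: Item 1 -> Agent 0 (value 46)
Step 4: Item 2 -> Agent 1 (value 39)
Step 5: Item 3 -> Agent 1 (value 50)
Step 6: Total welfare = 38 + 46 + 39 + 50 = 173

173


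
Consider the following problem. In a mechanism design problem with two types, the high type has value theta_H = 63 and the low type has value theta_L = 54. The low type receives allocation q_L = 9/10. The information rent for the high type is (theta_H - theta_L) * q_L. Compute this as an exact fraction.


Step 1: theta_H - theta_L = 63 - 54 = 9
Step 2: Information rent = (theta_H - theta_L) * q_L
Step 3: = 9 * 9/10
Step 4: = 81/10

81/10


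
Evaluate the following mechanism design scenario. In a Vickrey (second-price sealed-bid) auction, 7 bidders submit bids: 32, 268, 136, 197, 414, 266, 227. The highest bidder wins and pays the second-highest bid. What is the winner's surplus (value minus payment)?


Step 1: Sort bids in descending order: 414, 268, 266, 227, 197, 136, 32
Step 2: The winning bid is the highest: 414
Step 3: The payment equals the second-highest bid: 268
Step 4: Surplus = winner's bid - payment = 414 - 268 = 146

146


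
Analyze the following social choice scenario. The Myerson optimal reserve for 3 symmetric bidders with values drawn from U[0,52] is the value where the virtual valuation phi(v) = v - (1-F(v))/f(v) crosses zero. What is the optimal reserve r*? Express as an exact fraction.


Step 1: For U[0,52], F(v) = v/52 and f(v) = 1/52
Step 2: phi(v) = v - (1 - v/52)/(1/52) = v - (52 - v) = 2v - 52
Step 3: Set phi(r*) = 0: 2r* - 52 = 0
Step 4: r* = 52/2 = 26 (the number of bidders n = 3 does not enter)

26


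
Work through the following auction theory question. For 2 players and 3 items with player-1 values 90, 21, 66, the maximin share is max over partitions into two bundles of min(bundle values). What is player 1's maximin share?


Step 1: Item values = 90, 21, 66
Step 2: Enumerate all 2-bundle partitions and take the smaller bundle:
  Partition 1: {90} vs {21,66} -> bundles 90, 87; min = 87
  Partition 2: {21} vs {90,66} -> bundles 21, 156; min = 21
  Partition 3: {66} vs {90,21} -> bundles 66, 111; min = 66
Step 3: MMS = max(87, 21, 66) = 87

87


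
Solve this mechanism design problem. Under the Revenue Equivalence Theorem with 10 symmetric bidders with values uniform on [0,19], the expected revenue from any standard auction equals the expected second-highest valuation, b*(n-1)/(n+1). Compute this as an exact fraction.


Step 1: By Revenue Equivalence, expected revenue = b*(n-1)/(n+1)
Step 2: Substituting n = 10, b = 19
Step 3: Revenue = 19*(10-1)/(10+1) = 19*9/11
Step 4: Revenue = 171/11

171/11


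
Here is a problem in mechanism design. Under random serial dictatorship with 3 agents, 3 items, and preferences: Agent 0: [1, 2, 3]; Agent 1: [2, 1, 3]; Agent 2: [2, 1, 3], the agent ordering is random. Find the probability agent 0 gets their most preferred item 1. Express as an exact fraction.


Step 1: Agent 0 wants item 1
Step 2: There are 6 possible orderings of agents
Step 3: In 4 orderings, agent 0 gets item 1
Step 4: Probability = 4/6 = 2/3

2/3


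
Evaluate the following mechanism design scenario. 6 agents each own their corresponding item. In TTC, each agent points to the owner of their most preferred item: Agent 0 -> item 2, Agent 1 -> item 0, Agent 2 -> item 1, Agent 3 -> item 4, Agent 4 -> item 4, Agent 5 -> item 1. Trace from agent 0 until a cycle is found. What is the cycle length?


Step 1: Trace the pointer graph from agent 0: 0 -> 2 -> 1 -> 0
Step 2: A cycle is detected when we revisit agent 0
Step 3: The cycle is: 0 -> 2 -> 1 -> 0
Step 4: Cycle length = 3

3


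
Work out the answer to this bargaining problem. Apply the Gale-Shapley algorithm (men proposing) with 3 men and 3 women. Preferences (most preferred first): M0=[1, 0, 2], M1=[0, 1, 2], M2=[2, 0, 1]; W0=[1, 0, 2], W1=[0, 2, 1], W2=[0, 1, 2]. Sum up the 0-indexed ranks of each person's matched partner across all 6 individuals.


Step 1: Run Gale-Shapley (men propose, women hold best offer):
  M0 proposes to W1; she accepts
  M1 proposes to W0; she accepts
  M2 proposes to W2; she accepts
Step 2: Final matching: W0-M1, W1-M0, W2-M2
Step 3: 0-indexed ranks (man's rank of his match, then woman's): 0 + 0 + 0 + 0 + 0 + 2
Step 4: Total rank sum = 2

2


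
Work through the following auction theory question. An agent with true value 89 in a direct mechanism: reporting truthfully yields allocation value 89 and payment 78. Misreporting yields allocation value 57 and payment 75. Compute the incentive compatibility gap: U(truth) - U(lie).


Step 1: U(truth) = value - payment = 89 - 78 = 11
Step 2: U(lie) = allocation - payment = 57 - 75 = -18
Step 3: IC gap = 11 - (-18) = 29

29


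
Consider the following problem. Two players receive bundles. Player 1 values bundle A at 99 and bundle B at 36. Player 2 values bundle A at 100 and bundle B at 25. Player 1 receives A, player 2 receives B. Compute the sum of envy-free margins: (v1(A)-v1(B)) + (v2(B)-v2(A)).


Step 1: Player 1's margin = v1(A) - v1(B) = 99 - 36 = 63
Step 2: Player 2's margin = v2(B) - v2(A) = 25 - 100 = -75
Step 3: Total margin = 63 + -75 = -12

-12


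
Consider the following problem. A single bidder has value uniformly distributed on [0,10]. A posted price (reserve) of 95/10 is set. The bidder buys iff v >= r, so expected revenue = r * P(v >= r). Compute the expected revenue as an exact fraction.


Step 1: Posted price r = 19/2, value support [0,10]
Step 2: P(v >= r) = (10 - 19/2)/10 = 1/20
Step 3: Expected revenue = r * P(v >= r) = 19/2 * 1/20
Step 4: Revenue = 19/40

19/40


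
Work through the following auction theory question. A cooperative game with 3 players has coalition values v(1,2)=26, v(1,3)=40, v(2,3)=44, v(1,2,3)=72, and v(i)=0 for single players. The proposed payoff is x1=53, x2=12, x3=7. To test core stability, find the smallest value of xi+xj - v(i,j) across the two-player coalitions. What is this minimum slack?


Step 1: Slack for coalition (1,2): x1+x2 - v12 = 65 - 26 = 39
Step 2: Slack for coalition (1,3): x1+x3 - v13 = 60 - 40 = 20
Step 3: Slack for coalition (2,3): x2+x3 - v23 = 19 - 44 = -25
Step 4: Minimum slack = min(39, 20, -25) = -25, attained by (2,3); coalition (2,3) can block (slack < 0), so the allocation is not in the core

-25


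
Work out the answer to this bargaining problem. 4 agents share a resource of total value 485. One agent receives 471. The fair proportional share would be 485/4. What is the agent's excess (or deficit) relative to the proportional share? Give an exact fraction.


Step 1: Proportional share = 485/4
Step 2: Agent's actual allocation = 471
Step 3: Excess = 471 - 485/4 = 1399/4

1399/4


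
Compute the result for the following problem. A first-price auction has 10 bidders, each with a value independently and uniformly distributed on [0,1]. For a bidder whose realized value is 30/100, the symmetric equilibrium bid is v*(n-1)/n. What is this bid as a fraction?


Step 1: The symmetric BNE bidding function is b(v) = v * (n-1) / n
Step 2: Substitute v = 3/10 and n = 10
Step 3: b = 3/10 * 9/10
Step 4: b = 27/100

27/100


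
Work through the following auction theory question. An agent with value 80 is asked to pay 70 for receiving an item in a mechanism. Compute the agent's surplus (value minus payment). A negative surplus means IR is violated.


Step 1: Surplus = value - payment = 80 - 70 = 10
Step 2: IR is satisfied (surplus >= 0)

10
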